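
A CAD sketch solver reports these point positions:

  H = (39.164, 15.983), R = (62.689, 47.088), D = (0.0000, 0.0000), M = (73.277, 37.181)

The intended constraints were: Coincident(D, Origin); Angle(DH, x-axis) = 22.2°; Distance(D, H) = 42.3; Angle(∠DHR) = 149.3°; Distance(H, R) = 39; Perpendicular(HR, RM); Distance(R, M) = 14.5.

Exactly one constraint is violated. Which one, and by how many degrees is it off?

Perpendicular(HR, RM) — off by 6.00°.

D = (0.00, 0.00) ✓; DH at 22.20° ✓; |DH| = 42.30 ✓; ∠DHR = 149.3° ✓; |HR| = 39.00 ✓; ∠(HR, RM) = 96.00° ✗; |RM| = 14.50 ✓.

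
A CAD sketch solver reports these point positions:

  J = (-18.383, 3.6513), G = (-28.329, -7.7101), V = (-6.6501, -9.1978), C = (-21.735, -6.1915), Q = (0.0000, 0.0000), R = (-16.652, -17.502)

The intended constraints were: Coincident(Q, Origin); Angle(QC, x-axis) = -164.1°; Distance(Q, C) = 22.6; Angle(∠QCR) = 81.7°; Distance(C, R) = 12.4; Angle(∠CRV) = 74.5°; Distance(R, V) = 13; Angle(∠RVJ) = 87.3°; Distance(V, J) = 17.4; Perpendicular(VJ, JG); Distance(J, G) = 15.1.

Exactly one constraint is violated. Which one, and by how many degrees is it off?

Perpendicular(VJ, JG) — off by 6.40°.

Q = (0.00, 0.00) ✓; QC at -164.1° ✓; |QC| = 22.60 ✓; ∠QCR = 81.70° ✓; |CR| = 12.40 ✓; ∠CRV = 74.50° ✓; |RV| = 13.00 ✓; ∠RVJ = 87.30° ✓; |VJ| = 17.40 ✓; ∠(VJ, JG) = 96.40° ✗; |JG| = 15.10 ✓.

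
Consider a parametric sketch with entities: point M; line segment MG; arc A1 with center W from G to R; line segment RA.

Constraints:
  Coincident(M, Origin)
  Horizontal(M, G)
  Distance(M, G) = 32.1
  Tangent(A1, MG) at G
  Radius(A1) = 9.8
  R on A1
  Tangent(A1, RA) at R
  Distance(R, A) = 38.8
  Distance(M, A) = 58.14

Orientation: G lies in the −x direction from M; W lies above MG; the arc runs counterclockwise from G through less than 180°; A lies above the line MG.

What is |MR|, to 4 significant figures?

25.36

Checks: ∠(WG, GM) = 90.00° ✓; |WG| = 9.800 ✓; |WR| = 9.800 ✓; ∠(WR, RA) = 90.00° ✓; |RA| = 38.80 ✓; |MA| = 58.14 ✓.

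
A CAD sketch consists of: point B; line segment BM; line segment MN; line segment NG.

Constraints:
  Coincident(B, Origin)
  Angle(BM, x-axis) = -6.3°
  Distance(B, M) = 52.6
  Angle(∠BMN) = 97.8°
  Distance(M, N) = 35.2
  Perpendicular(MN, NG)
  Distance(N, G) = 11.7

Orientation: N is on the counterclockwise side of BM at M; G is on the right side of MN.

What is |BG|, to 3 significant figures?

76.6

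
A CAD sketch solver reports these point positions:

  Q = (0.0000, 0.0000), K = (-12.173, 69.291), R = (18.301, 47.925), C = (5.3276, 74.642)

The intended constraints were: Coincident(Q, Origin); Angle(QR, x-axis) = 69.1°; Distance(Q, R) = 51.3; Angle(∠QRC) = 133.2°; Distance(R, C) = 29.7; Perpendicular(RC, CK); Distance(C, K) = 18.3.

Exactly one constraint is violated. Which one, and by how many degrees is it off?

Perpendicular(RC, CK) — off by 8.90°.

Q = (0.00, 0.00) ✓; QR at 69.10° ✓; |QR| = 51.30 ✓; ∠QRC = 133.2° ✓; |RC| = 29.70 ✓; ∠(RC, CK) = 81.10° ✗; |CK| = 18.30 ✓.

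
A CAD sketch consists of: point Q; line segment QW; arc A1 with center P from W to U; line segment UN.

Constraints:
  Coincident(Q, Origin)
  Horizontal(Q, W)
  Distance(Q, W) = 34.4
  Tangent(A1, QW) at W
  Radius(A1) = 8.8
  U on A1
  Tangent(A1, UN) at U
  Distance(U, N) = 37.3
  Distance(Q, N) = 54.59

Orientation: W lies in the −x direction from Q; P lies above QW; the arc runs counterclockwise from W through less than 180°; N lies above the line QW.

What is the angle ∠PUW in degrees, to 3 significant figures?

42.9°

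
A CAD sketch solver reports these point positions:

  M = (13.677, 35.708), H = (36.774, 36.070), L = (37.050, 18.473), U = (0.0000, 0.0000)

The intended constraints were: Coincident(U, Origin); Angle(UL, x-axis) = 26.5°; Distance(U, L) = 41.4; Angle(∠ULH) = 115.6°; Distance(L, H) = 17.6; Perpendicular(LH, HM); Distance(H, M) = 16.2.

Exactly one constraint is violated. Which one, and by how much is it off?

Distance(H, M) = 16.2 — off by 6.90.

U = (0.00, 0.00) ✓; UL at 26.50° ✓; |UL| = 41.40 ✓; ∠ULH = 115.6° ✓; |LH| = 17.60 ✓; ∠(LH, HM) = 90.00° ✓; |HM| = 23.10 ✗.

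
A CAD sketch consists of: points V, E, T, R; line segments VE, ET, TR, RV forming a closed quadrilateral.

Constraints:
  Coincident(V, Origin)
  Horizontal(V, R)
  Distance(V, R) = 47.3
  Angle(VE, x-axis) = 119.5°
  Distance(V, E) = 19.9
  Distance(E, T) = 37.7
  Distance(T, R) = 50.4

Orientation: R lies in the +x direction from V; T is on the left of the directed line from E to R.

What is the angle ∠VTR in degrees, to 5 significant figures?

58.671°

Checks: |ET| = 37.70 ✓; |TR| = 50.40 ✓.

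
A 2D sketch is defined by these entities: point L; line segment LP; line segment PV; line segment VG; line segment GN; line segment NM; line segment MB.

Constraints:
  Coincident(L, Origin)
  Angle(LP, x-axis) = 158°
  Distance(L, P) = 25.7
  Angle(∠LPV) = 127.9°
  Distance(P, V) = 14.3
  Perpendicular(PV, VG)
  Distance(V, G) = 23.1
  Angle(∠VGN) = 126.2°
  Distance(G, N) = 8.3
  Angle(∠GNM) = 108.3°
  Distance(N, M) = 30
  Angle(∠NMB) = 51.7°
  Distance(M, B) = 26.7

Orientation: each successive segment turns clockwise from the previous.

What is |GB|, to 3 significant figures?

20.7

∠GNM = 108.3° gives NM at -110° from the x-axis; with |NM| = 30.0, M = (-9.04, -3.65). ∠NMB = 51.7° gives MB at 122° from the x-axis; with |MB| = 26.7, B = (-23.2, 19.0). Then |GB| = |B − G| = 20.7.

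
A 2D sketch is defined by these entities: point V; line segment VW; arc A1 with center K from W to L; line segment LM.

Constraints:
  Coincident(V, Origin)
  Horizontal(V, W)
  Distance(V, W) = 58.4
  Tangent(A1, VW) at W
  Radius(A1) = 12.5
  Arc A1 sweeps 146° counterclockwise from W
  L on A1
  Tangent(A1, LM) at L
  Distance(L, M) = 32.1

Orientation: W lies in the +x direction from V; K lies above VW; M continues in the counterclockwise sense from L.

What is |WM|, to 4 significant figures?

45.29

V is at the origin; V and W share the same y with |VW| = 58.4 and W on the +x side, so W = (58.40, 0.000). Since A1 is tangent to VW there, KW ⟂ VW, so K = W + (0, 12.5) = (58.40, 12.50). On A1, W sits at bearing -90° from K; a 146° counterclockwise sweep puts L at bearing 56°, so L = K + 12.5·(cos 56°, sin 56°) = (65.39, 22.86). Since A1 is tangent to LM there, KL ⟂ LM, so LM runs along (−sin 56°, cos 56°); with |LM| = 32.1, M = (38.78, 40.81). Then |WM| = |M − W| = 45.29.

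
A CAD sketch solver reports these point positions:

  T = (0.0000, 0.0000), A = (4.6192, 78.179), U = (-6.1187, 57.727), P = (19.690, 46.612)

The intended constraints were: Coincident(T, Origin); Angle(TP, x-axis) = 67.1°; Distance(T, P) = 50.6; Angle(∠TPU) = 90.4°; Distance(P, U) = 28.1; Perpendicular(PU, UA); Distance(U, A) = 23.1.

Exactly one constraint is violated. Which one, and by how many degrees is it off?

Perpendicular(PU, UA) — off by 4.40°.

T = (0.00, 0.00) ✓; TP at 67.10° ✓; |TP| = 50.60 ✓; ∠TPU = 90.40° ✓; |PU| = 28.10 ✓; ∠(PU, UA) = 94.40° ✗; |UA| = 23.10 ✓.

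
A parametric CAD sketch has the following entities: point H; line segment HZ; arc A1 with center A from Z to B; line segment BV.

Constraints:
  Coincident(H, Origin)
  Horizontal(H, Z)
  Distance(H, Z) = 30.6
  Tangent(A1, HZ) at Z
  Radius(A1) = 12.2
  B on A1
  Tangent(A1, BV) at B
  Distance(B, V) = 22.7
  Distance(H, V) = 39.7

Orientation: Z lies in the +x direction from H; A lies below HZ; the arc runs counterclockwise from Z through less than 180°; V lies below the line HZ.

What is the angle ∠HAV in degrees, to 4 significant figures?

84.14°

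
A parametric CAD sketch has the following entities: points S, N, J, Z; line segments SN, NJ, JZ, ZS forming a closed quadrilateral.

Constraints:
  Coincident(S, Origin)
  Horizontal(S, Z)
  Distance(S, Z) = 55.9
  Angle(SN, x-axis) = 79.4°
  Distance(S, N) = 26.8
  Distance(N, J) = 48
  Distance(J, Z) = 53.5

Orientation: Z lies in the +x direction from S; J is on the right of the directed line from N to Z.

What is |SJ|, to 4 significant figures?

22.71

Checks: |NJ| = 48.00 ✓; |JZ| = 53.50 ✓.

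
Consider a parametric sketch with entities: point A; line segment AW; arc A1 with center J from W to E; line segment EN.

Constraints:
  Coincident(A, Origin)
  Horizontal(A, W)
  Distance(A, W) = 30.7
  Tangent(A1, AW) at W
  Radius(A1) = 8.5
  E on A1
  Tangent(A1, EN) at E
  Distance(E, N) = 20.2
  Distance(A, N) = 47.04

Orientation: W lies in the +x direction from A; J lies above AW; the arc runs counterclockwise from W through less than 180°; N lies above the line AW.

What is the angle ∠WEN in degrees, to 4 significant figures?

131.3°

Checks: |JE| = 8.500 ✓; ∠(JE, EN) = 90.00° ✓; |EN| = 20.20 ✓; |AN| = 47.04 ✓.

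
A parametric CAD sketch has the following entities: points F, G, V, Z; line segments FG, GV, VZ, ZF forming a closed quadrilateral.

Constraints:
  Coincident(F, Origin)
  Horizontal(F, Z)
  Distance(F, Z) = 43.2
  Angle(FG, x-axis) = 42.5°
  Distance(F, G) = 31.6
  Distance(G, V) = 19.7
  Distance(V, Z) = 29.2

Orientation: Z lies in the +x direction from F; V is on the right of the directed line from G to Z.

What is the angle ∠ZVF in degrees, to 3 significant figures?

157°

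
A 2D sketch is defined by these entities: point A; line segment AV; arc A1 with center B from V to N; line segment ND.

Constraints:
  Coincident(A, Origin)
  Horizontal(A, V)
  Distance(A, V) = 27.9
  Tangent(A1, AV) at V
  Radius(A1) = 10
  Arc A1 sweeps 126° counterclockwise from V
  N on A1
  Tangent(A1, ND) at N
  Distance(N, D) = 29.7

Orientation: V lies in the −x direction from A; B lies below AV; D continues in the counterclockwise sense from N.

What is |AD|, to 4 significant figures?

44.00

A is at the origin; AV is horizontal with |AV| = 27.9 and V on the −x side, so V = (-27.90, 0.000). A1 meets AV tangentially, so BV is at right angles to AV, so B = V + (0, -10) = (-27.90, -10.00). On A1, V sits at bearing 90° from B; a 126° counterclockwise sweep puts N at bearing 216°, so N = B + 10.0·(cos 216°, sin 216°) = (-35.99, -15.88). Since A1 is tangent to ND there, BN ⟂ ND, so ND runs along (−sin 216°, cos 216°); with |ND| = 29.7, D = (-18.53, -39.91). Then |AD| = |D − A| = 44.00.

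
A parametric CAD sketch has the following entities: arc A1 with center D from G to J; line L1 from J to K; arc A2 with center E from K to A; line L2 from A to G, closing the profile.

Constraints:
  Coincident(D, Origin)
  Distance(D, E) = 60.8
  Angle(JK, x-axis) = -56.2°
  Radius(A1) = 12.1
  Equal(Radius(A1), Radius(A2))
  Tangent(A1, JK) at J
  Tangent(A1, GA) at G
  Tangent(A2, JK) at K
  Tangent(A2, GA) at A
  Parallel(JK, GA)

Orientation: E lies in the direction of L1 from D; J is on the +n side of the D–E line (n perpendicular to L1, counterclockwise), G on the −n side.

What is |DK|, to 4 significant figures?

61.99

Tangency of A1 to both parallel lines with radius 12.1 puts J and G at D ± 12.1·n: J = (10.05, 6.731), G = (-10.05, -6.731). Equal radii place K and A the same way about E: K = E + 12.1·n = (43.88, -43.79), A = E − 12.1·n = (23.77, -57.26). Then |DK| = |K − D| = 61.99.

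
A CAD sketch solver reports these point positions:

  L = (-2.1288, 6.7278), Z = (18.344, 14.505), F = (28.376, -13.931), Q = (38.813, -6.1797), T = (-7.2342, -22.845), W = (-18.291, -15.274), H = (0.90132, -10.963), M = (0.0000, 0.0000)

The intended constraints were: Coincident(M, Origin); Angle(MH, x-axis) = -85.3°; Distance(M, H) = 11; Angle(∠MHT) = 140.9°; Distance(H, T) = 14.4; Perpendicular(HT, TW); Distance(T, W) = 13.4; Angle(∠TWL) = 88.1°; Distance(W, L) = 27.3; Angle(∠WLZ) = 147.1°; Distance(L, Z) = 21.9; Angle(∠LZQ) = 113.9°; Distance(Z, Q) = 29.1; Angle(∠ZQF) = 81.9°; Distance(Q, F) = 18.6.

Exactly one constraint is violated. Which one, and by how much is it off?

Distance(Q, F) = 18.6 — off by 5.60.

M = (0.00, 0.00) ✓; MH at -85.30° ✓; |MH| = 11.00 ✓; ∠MHT = 140.9° ✓; |HT| = 14.40 ✓; ∠(HT, TW) = 90.00° ✓; |TW| = 13.40 ✓; ∠TWL = 88.10° ✓; |WL| = 27.30 ✓; ∠WLZ = 147.1° ✓; |LZ| = 21.90 ✓; ∠LZQ = 113.9° ✓; |ZQ| = 29.10 ✓; ∠ZQF = 81.90° ✓; |QF| = 13.00 ✗.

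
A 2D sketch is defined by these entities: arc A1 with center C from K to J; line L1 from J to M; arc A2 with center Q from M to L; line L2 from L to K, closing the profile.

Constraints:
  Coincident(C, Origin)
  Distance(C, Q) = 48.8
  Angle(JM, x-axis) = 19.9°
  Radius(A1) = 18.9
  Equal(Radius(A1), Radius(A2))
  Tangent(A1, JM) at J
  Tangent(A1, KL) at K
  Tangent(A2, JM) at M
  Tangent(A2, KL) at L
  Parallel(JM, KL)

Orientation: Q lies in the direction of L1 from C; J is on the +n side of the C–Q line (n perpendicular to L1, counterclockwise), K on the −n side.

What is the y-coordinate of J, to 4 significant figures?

17.77

The slot axis is L1's direction at 19.9°, so u = (cos 19.9°, sin 19.9°) = (0.9403, 0.3404) and n = (−sin 19.9°, cos 19.9°) = (-0.3404, 0.9403). C is at the origin and Q lies 48.8 along u from C, so Q = 48.8·u = (45.89, 16.61). Tangency of A1 to both parallel lines with radius 18.9 puts J and K at C ± 18.9·n: J = (-6.433, 17.77), K = (6.433, -17.77). So J.y = 17.77.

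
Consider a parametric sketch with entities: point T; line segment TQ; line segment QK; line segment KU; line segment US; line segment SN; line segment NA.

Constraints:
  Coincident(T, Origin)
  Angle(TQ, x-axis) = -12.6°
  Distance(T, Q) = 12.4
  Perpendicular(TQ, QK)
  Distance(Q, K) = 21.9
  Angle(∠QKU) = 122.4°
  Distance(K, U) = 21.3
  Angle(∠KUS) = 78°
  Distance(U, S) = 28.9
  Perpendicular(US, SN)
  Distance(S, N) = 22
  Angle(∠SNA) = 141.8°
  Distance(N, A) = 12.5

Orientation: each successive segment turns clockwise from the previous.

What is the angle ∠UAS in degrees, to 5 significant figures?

47.286°

T is at the origin; TQ runs at -12.6° with length 12.4, so Q = (12.101, -2.7050). The perpendicularity gives QK at right angles to TQ, so QK runs at -102.60°; with |QK| = 21.9, K = (7.3240, -24.078). ∠QKU = 122.4° gives KU at -160.20° from the x-axis; with |KU| = 21.3, U = (-12.717, -31.293). ∠KUS = 78.0° gives US at 97.800° from the x-axis; with |US| = 28.9, S = (-16.639, -2.6601). US ⟂ SN, so SN runs at 7.8000°; with |SN| = 22.0, N = (5.1575, 0.32568). ∠SNA = 141.8° gives NA at -30.400° from the x-axis; with |NA| = 12.5, A = (15.939, -5.9997). Then cos ∠UAS = AU·AS / (|AU||AS|), giving 47.286°.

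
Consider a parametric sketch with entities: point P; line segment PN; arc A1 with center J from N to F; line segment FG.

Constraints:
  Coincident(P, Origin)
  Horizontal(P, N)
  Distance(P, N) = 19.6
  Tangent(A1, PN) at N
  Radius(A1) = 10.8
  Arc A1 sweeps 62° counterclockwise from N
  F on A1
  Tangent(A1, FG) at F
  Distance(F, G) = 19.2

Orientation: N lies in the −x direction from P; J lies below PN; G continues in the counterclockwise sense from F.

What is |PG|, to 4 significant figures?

44.38

On A1, N sits at bearing 90° from J; a 62° counterclockwise sweep puts F at bearing 152°, so F = J + 10.8·(cos 152°, sin 152°) = (-29.14, -5.730). Since A1 is tangent to FG there, JF ⟂ FG, so FG runs along (−sin 152°, cos 152°); with |FG| = 19.2, G = (-38.15, -22.68). Then |PG| = |G − P| = 44.38.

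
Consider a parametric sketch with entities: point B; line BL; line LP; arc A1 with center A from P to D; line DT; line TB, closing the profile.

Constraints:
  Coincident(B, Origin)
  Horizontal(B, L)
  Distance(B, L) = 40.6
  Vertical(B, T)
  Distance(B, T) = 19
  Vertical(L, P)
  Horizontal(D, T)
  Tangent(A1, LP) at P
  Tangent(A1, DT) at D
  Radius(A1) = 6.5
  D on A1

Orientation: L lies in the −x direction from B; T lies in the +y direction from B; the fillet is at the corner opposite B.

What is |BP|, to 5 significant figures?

42.481

B is at the origin; BL is horizontal with |BL| = 40.6 and L on the −x side, so L = (-40.600, 0.0000). B and T share the same x with |BT| = 19.0 and T on the +y side, so T = (0.0000, 19.000). The virtual corner opposite B is at (-40.600, 19.000). The tangent condition forces AP to be normal to LP and since A1 is tangent to DT there, AD ⟂ DT, with radius 6.5, so the center A sits 6.5 in from both sides at A = (-34.100, 12.500). That places the tangent points at P = (-40.600, 12.500) on LP and D = (-34.100, 19.000) on DT. Then |BP| = |P − B| = 42.481.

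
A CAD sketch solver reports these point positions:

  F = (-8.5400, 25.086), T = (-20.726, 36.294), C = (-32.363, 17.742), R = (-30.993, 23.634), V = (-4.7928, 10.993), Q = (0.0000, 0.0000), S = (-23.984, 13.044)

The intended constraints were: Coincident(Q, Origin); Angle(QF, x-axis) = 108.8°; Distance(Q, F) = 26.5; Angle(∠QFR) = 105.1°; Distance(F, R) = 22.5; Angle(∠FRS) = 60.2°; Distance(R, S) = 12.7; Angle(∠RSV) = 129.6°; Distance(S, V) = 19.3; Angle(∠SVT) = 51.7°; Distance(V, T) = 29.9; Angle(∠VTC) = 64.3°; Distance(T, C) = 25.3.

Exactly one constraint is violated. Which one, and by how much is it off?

Distance(T, C) = 25.3 — off by 3.40.

Q = (0.00, 0.00) ✓; QF at 108.8° ✓; |QF| = 26.50 ✓; ∠QFR = 105.1° ✓; |FR| = 22.50 ✓; ∠FRS = 60.20° ✓; |RS| = 12.70 ✓; ∠RSV = 129.6° ✓; |SV| = 19.30 ✓; ∠SVT = 51.70° ✓; |VT| = 29.90 ✓; ∠VTC = 64.30° ✓; |TC| = 21.90 ✗.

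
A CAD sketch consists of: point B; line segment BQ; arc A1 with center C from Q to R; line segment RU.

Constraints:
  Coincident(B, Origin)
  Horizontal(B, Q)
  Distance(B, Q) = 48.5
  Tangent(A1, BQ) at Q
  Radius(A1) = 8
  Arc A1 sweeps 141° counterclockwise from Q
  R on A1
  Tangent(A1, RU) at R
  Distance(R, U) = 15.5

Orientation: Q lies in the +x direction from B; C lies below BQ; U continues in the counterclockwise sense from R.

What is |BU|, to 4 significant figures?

60.47

B is at the origin; B and Q share the same y with |BQ| = 48.5 and Q on the +x side, so Q = (48.50, 0.000). Tangency of A1 to BQ means the radius CQ is perpendicular to BQ, so C = Q + (0, -8) = (48.50, -8.000). On A1, Q sits at bearing 90° from C; a 141° counterclockwise sweep puts R at bearing 231°, so R = C + 8.0·(cos 231°, sin 231°) = (43.47, -14.22). A1 meets RU tangentially, so CR is at right angles to RU, so RU runs along (−sin 231°, cos 231°); with |RU| = 15.5, U = (55.51, -23.97). Then |BU| = |U − B| = 60.47.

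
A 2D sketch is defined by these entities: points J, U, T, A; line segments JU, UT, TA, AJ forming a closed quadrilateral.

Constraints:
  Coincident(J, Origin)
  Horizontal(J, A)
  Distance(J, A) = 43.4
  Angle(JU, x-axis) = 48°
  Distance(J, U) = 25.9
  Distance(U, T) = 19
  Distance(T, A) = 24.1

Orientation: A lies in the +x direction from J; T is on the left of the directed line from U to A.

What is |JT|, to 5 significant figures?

42.656

Checks: |UT| = 19.00 ✓; |TA| = 24.10 ✓.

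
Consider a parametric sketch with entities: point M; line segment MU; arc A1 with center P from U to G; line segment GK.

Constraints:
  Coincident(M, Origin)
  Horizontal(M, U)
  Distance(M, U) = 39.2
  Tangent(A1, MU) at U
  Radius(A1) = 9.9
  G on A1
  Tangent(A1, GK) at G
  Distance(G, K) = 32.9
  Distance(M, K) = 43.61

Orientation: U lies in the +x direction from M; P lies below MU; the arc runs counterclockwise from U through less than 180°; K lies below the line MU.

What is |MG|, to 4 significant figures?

30.54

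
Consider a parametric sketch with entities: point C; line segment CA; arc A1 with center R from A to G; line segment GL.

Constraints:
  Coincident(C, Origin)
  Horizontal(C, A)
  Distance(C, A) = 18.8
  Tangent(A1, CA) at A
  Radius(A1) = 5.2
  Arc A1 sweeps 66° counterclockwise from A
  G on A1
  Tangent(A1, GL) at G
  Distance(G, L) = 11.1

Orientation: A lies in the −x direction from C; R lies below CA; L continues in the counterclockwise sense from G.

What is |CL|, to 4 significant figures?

31.03

C is at the origin; C and A share the same y with |CA| = 18.8 and A on the −x side, so A = (-18.80, 0.000). A1 meets CA tangentially, so RA is at right angles to CA, so R = A + (0, -5.2) = (-18.80, -5.200). On A1, A sits at bearing 90° from R; a 66° counterclockwise sweep puts G at bearing 156°, so G = R + 5.2·(cos 156°, sin 156°) = (-23.55, -3.085). The tangent condition forces RG to be normal to GL, so GL runs along (−sin 156°, cos 156°); with |GL| = 11.1, L = (-28.07, -13.23). Then |CL| = |L − C| = 31.03.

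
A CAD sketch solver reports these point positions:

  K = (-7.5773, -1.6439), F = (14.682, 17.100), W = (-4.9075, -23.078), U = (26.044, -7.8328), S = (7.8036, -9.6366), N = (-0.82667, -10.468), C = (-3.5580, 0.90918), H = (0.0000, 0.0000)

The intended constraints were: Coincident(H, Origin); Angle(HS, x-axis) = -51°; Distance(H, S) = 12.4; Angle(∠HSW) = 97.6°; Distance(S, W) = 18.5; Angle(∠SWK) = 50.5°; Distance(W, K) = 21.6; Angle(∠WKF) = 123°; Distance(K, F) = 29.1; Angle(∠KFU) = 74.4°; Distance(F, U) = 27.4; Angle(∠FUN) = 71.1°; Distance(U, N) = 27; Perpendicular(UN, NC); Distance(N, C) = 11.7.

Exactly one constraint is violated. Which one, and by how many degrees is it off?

Perpendicular(UN, NC) — off by 7.90°.

H = (0.00, 0.00) ✓; HS at -51.00° ✓; |HS| = 12.40 ✓; ∠HSW = 97.60° ✓; |SW| = 18.50 ✓; ∠SWK = 50.50° ✓; |WK| = 21.60 ✓; ∠WKF = 123.0° ✓; |KF| = 29.10 ✓; ∠KFU = 74.40° ✓; |FU| = 27.40 ✓; ∠FUN = 71.10° ✓; |UN| = 27.00 ✓; ∠(UN, NC) = 82.10° ✗; |NC| = 11.70 ✓.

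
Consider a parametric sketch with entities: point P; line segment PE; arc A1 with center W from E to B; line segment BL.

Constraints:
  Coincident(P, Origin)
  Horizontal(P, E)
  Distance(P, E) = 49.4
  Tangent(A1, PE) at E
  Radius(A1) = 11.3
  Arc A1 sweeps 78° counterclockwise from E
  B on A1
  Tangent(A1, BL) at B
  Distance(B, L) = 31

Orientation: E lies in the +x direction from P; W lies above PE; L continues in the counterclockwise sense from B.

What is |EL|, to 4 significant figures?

43.00

P is at the origin; P and E share the same y with |PE| = 49.4 and E on the +x side, so E = (49.40, 0.000). Since A1 is tangent to PE there, WE ⟂ PE, so W = E + (0, 11.3) = (49.40, 11.30). On A1, E sits at bearing -90° from W; a 78° counterclockwise sweep puts B at bearing -12°, so B = W + 11.3·(cos -12°, sin -12°) = (60.45, 8.951). A1 meets BL tangentially, so WB is at right angles to BL, so BL runs along (−sin -12°, cos -12°); with |BL| = 31.0, L = (66.90, 39.27). Then |EL| = |L − E| = 43.00.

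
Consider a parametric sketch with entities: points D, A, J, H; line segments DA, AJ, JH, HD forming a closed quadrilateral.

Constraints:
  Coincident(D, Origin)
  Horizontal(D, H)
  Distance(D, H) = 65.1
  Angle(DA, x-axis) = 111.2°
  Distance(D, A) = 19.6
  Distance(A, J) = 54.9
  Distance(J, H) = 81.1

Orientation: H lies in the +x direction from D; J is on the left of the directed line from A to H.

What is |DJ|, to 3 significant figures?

69.3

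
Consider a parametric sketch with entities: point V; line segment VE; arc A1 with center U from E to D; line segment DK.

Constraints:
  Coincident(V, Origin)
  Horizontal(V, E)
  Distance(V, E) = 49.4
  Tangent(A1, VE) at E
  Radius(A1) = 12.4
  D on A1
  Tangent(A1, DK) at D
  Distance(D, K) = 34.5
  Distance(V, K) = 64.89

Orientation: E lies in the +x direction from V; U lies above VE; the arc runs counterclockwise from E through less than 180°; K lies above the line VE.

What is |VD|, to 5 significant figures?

62.965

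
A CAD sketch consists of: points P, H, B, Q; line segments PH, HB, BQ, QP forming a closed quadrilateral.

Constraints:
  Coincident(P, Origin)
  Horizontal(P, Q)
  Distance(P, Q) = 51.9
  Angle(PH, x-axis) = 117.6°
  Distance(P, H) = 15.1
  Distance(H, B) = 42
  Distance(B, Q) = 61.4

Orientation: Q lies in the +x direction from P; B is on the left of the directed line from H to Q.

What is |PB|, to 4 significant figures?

51.38

P is at the origin; PQ is horizontal with |PQ| = 51.9 and Q in +x, so Q = (51.9, 0). PH runs at 117.6° with |PH| = 15.1, so H = (-6.996, 13.38). B is determined by |HB| = 42.0 and |BQ| = 61.4 together: it lies at the intersection of circle(H, 42.0) and circle(Q, 61.4). With |HQ| = 60.40, the foot of the radical line on HQ is 13.59 from H and the perpendicular offset is √(42.0² − 13.59²) = 39.74. Taking the left-of-HQ solution: B = (15.06, 49.12).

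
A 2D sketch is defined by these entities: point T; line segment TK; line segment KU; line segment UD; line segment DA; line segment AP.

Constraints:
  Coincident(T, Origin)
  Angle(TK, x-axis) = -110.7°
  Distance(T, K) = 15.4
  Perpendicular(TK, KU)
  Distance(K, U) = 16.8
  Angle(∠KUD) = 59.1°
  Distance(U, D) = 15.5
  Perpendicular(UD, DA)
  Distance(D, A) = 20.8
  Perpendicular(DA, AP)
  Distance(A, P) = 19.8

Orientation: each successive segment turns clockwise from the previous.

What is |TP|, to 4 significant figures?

29.79

T is at the origin; TK runs at -110.7° with length 15.4, so K = (-5.444, -14.41). TK is perpendicular to KU, so KU runs at 159.3°; with |KU| = 16.8, U = (-21.16, -8.467). ∠KUD = 59.1° gives UD at 38.40° from the x-axis; with |UD| = 15.5, D = (-9.012, 1.160). The perpendicularity gives DA at right angles to UD, so DA runs at -51.60°; with |DA| = 20.8, A = (3.908, -15.14). DA ⟂ AP, so AP runs at -141.6°; with |AP| = 19.8, P = (-11.61, -27.44). Then |TP| = |P − T| = 29.79.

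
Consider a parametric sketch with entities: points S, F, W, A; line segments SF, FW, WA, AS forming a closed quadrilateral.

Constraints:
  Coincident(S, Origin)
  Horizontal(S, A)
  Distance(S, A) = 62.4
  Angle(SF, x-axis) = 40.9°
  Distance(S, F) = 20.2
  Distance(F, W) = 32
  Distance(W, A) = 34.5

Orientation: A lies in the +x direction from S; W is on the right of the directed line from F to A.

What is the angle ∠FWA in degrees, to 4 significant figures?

94.73°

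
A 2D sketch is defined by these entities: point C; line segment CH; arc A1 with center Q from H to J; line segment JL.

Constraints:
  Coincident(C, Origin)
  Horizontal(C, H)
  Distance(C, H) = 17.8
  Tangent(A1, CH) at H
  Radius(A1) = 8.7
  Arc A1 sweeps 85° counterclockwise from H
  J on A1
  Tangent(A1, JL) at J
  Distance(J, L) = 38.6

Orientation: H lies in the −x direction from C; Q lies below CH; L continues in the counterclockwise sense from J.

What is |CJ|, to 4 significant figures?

27.63

C is at the origin; C and H share the same y with |CH| = 17.8 and H on the −x side, so H = (-17.80, 0.000). The tangent condition forces QH to be normal to CH, so Q = H + (0, -8.7) = (-17.80, -8.700). On A1, H sits at bearing 90° from Q; an 85° counterclockwise sweep puts J at bearing 175°, so J = Q + 8.7·(cos 175°, sin 175°) = (-26.47, -7.942). Then |CJ| = |J − C| = 27.63.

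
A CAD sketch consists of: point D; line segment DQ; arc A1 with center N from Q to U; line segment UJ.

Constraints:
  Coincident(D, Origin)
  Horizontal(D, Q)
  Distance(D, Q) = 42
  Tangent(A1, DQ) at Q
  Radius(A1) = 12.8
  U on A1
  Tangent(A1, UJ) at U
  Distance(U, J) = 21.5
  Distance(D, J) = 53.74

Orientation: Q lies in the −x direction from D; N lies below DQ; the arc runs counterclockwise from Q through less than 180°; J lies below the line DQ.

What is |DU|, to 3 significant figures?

56.0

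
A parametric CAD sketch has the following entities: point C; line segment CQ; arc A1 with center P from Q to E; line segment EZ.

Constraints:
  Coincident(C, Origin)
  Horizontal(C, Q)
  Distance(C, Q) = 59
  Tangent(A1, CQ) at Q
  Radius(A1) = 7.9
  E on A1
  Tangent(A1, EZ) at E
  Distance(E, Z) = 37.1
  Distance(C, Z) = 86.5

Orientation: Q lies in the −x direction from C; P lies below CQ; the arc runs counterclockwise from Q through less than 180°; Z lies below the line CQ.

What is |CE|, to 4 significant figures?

66.94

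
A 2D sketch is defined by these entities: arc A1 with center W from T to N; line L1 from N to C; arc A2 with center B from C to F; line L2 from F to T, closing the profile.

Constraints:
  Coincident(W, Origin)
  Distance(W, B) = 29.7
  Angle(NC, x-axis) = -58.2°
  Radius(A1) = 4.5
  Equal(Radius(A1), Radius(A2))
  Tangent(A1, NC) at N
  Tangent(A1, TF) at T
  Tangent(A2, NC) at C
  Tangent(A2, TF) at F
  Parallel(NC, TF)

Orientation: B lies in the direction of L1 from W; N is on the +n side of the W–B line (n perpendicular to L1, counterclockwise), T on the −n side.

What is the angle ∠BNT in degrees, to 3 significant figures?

81.4°

W is at the origin and B lies 29.7 along u from W, so B = 29.7·u = (15.7, -25.2). Tangency of A1 to both parallel lines with radius 4.5 puts N and T at W ± 4.5·n: N = (3.82, 2.37), T = (-3.82, -2.37). Then cos ∠BNT = NB·NT / (|NB||NT|), giving 81.4°.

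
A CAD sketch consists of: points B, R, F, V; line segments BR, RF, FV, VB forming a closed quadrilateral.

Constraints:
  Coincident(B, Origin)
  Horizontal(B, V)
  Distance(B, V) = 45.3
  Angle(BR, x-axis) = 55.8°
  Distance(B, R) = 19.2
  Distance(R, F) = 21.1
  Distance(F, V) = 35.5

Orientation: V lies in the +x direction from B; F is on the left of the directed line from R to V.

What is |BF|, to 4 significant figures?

40.02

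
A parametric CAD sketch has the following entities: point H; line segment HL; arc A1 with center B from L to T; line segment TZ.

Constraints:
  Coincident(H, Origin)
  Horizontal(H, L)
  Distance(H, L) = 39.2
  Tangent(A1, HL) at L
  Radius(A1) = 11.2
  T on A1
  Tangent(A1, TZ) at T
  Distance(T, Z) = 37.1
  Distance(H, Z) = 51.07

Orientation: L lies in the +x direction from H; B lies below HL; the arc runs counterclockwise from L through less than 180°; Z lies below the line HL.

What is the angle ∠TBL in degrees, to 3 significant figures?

80.7°

H is at the origin; H and L share the same y with |HL| = 39.2 and L on the +x side, so L = (39.2, 0.00). Tangency of A1 to HL means the radius BL is perpendicular to HL, so B = L + (0, -11.2) = (39.2, -11.2). Since BT ⟂ TZ (tangency), |BZ| = √(11.2² + 37.1²) = 38.8 regardless of where T sits on A1. So Z lies on both circle(H, 51.07) and circle(B, 38.8); the below-HL intersection is Z = (22.2, -46.0). T is the foot of the tangent from Z: T = (28.1, -9.39).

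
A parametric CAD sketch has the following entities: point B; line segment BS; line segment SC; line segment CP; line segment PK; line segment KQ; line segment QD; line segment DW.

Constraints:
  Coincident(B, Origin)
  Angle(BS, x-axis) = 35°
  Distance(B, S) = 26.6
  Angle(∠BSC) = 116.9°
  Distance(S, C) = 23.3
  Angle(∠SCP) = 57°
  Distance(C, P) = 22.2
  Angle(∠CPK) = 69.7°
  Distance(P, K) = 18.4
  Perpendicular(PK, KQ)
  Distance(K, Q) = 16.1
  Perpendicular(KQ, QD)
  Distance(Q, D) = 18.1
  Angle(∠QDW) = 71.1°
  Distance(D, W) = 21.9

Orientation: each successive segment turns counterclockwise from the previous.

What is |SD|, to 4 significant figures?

25.49

B is at the origin; BS runs at 35.0° with length 26.6, so S = (21.79, 15.26). ∠BSC = 116.9° gives SC at 98.10° from the x-axis; with |SC| = 23.3, C = (18.51, 38.32). ∠SCP = 57.0° gives CP at -138.9° from the x-axis; with |CP| = 22.2, P = (1.777, 23.73). ∠CPK = 69.7° gives PK at -28.60° from the x-axis; with |PK| = 18.4, K = (17.93, 14.92). PK ⟂ KQ, so KQ runs at 61.40°; with |KQ| = 16.1, Q = (25.64, 29.06). The perpendicularity gives QD at right angles to KQ, so QD runs at 151.4°; with |QD| = 18.1, D = (9.748, 37.72). Then |SD| = |D − S| = 25.49.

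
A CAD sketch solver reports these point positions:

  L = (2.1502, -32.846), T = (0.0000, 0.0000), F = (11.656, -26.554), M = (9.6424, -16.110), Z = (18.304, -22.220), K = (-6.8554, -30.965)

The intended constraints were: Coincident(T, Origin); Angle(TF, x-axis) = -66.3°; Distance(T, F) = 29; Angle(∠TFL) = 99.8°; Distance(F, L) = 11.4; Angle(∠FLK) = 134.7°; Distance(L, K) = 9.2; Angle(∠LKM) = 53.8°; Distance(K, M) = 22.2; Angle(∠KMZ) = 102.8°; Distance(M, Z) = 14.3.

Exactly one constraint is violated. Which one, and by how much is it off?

Distance(M, Z) = 14.3 — off by 3.70.

T = (0.00, 0.00) ✓; TF at -66.30° ✓; |TF| = 29.00 ✓; ∠TFL = 99.80° ✓; |FL| = 11.40 ✓; ∠FLK = 134.7° ✓; |LK| = 9.200 ✓; ∠LKM = 53.80° ✓; |KM| = 22.20 ✓; ∠KMZ = 102.8° ✓; |MZ| = 10.60 ✗.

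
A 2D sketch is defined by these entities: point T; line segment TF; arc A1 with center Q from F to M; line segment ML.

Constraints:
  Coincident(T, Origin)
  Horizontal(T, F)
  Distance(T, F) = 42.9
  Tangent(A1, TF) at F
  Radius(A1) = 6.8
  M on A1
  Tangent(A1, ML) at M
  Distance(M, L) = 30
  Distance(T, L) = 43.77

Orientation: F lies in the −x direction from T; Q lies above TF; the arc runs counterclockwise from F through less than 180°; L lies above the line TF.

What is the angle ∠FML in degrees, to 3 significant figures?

143°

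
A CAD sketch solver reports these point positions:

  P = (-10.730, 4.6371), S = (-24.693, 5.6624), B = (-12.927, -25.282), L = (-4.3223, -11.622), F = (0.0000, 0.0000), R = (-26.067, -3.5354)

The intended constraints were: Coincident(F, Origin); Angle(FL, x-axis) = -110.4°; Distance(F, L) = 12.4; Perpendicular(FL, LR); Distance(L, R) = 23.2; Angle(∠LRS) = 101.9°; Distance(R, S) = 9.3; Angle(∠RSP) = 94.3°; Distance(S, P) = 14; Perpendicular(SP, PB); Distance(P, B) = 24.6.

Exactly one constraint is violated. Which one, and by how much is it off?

Distance(P, B) = 24.6 — off by 5.40.

F = (0.00, 0.00) ✓; FL at -110.4° ✓; |FL| = 12.40 ✓; ∠(FL, LR) = 90.00° ✓; |LR| = 23.20 ✓; ∠LRS = 101.9° ✓; |RS| = 9.300 ✓; ∠RSP = 94.30° ✓; |SP| = 14.00 ✓; ∠(SP, PB) = 90.00° ✓; |PB| = 30.00 ✗.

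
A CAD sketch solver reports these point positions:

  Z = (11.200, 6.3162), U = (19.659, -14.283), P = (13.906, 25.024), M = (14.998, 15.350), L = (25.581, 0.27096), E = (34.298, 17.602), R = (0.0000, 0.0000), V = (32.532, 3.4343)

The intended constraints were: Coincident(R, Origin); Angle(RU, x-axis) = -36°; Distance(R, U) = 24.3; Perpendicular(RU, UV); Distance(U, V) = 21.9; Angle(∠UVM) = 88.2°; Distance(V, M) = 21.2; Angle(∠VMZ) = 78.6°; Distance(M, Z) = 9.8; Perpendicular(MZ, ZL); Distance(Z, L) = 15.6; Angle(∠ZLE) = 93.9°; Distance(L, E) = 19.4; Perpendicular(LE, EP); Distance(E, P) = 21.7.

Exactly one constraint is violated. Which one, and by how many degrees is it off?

Perpendicular(LE, EP) — off by 6.70°.

R = (0.00, 0.00) ✓; RU at -36.00° ✓; |RU| = 24.30 ✓; ∠(RU, UV) = 90.00° ✓; |UV| = 21.90 ✓; ∠UVM = 88.20° ✓; |VM| = 21.20 ✓; ∠VMZ = 78.60° ✓; |MZ| = 9.800 ✓; ∠(MZ, ZL) = 90.00° ✓; |ZL| = 15.60 ✓; ∠ZLE = 93.90° ✓; |LE| = 19.40 ✓; ∠(LE, EP) = 96.70° ✗; |EP| = 21.70 ✓.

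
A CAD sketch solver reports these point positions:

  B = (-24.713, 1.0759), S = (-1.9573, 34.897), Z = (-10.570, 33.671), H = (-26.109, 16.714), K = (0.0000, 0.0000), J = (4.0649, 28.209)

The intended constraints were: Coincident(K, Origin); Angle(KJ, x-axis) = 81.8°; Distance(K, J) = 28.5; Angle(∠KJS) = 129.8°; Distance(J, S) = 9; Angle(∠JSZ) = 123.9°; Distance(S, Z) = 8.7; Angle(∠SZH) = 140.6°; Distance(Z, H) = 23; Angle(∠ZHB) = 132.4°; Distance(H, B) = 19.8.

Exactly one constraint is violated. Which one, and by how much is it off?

Distance(H, B) = 19.8 — off by 4.10.

K = (0.00, 0.00) ✓; KJ at 81.80° ✓; |KJ| = 28.50 ✓; ∠KJS = 129.8° ✓; |JS| = 9.000 ✓; ∠JSZ = 123.9° ✓; |SZ| = 8.700 ✓; ∠SZH = 140.6° ✓; |ZH| = 23.00 ✓; ∠ZHB = 132.4° ✓; |HB| = 15.70 ✗.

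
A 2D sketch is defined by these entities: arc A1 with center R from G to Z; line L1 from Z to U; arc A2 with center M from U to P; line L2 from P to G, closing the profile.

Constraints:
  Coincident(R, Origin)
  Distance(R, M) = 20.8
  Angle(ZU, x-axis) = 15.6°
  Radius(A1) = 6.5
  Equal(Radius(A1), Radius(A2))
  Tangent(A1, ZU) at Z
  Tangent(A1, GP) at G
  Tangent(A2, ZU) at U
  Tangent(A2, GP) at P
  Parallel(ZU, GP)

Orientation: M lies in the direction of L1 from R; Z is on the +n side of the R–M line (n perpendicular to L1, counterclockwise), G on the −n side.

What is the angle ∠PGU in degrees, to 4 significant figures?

32.01°

The slot axis is L1's direction at 15.6°, so u = (cos 15.6°, sin 15.6°) = (0.9632, 0.2689) and n = (−sin 15.6°, cos 15.6°) = (-0.2689, 0.9632). R is at the origin and M lies 20.8 along u from R, so M = 20.8·u = (20.03, 5.594). Tangency of A1 to both parallel lines with radius 6.5 puts Z and G at R ± 6.5·n: Z = (-1.748, 6.261), G = (1.748, -6.261). Equal radii place U and P the same way about M: U = M + 6.5·n = (18.29, 11.85), P = M − 6.5·n = (21.78, -0.6670). Then cos ∠PGU = GP·GU / (|GP||GU|), giving 32.01°.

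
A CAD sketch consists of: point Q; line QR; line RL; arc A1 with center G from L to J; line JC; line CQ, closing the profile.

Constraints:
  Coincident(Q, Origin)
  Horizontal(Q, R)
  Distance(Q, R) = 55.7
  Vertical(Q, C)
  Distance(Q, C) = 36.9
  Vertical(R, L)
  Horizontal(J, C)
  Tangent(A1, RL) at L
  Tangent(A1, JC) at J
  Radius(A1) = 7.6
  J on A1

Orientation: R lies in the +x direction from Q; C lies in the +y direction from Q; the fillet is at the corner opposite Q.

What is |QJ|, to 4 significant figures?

60.62

The virtual corner opposite Q is at (55.70, 36.90). Since A1 is tangent to RL there, GL ⟂ RL and tangency of A1 to JC means the radius GJ is perpendicular to JC, with radius 7.6, so the center G sits 7.6 in from both sides at G = (48.10, 29.30). That places the tangent points at L = (55.70, 29.30) on RL and J = (48.10, 36.90) on JC. Then |QJ| = |J − Q| = 60.62.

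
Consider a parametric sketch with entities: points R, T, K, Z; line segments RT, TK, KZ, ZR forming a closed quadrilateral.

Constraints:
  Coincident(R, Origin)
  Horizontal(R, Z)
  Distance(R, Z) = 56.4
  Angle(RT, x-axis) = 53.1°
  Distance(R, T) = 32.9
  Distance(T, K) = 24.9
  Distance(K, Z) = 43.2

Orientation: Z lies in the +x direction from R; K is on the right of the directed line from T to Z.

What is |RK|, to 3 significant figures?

13.5

R is at the origin; RZ is horizontal with |RZ| = 56.4 and Z in +x, so Z = (56.4, 0). RT runs at 53.1° with |RT| = 32.9, so T = (19.8, 26.3). K is determined by |TK| = 24.9 and |KZ| = 43.2 together: it lies at the intersection of circle(T, 24.9) and circle(Z, 43.2). With |TZ| = 45.1, the foot of the radical line on TZ is 8.74 from T and the perpendicular offset is √(24.9² − 8.74²) = 23.3. Taking the right-of-TZ solution: K = (13.3, 2.27).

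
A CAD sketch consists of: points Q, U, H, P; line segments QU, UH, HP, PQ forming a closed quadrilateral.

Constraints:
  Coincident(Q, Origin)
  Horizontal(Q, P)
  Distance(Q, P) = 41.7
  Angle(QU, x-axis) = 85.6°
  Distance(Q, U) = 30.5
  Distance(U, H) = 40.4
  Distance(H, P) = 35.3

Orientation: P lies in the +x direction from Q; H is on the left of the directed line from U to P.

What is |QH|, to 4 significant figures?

55.20

Checks: Q.y = 0.00, P.y = 0.00 ✓; |UH| = 40.40 ✓; |HP| = 35.30 ✓.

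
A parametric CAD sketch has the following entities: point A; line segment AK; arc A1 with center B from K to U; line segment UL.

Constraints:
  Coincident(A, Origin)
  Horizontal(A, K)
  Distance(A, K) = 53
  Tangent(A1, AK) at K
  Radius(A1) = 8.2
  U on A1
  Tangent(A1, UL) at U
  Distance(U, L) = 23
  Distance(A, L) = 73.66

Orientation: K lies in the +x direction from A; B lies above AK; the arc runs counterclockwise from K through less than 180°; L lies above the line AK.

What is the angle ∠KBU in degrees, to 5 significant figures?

70.190°

Checks: |BU| = 8.200 ✓; ∠(BU, UL) = 90.00° ✓; |UL| = 23.00 ✓; |AL| = 73.66 ✓.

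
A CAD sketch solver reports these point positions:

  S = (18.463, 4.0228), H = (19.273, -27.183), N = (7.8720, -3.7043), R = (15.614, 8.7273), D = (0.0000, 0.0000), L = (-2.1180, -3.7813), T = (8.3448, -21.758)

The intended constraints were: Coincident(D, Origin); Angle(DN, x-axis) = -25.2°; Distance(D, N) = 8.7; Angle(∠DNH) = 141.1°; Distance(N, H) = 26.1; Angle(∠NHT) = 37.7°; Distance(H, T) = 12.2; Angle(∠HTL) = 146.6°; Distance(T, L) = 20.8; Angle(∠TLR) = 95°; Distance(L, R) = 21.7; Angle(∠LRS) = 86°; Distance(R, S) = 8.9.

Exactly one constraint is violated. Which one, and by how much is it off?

Distance(R, S) = 8.9 — off by 3.40.

D = (0.00, 0.00) ✓; DN at -25.20° ✓; |DN| = 8.700 ✓; ∠DNH = 141.1° ✓; |NH| = 26.10 ✓; ∠NHT = 37.70° ✓; |HT| = 12.20 ✓; ∠HTL = 146.6° ✓; |TL| = 20.80 ✓; ∠TLR = 95.00° ✓; |LR| = 21.70 ✓; ∠LRS = 86.00° ✓; |RS| = 5.500 ✗.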